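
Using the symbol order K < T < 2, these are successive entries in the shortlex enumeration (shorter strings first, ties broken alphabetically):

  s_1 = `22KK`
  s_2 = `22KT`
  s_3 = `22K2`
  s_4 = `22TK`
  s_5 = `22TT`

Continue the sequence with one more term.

22T2

Find the rightmost character of 22TT below 2, bump it to the next letter, and reset everything to its right to K.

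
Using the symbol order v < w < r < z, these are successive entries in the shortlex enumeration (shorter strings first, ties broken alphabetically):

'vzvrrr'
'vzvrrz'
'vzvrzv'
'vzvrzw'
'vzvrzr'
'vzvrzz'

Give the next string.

Find the rightmost character of vzvrzz below z, bump it to the next letter, and reset everything to its right to v.

vzvzvv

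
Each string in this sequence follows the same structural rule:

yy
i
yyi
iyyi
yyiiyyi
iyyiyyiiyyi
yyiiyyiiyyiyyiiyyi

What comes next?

This is a Fibonacci-style word recurrence s(k) = s(k−2)·s(k−1): e.g. yy·i = yyi.
The next term joins iyyiyyiiyyi and yyiiyyiiyyiyyiiyyi.

iyyiyyiiyyiyyiiyyiiyyiyyiiyyi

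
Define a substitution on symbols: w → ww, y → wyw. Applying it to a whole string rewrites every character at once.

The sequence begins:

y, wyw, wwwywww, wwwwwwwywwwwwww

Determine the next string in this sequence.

wwwwwwwwwwwwwwwywwwwwwwwwwwwwww

Replace each of the 15 characters of wwwwwwwywwwwwww in place — ww ww ww ww ww ww ww wyw ww ww ww ww ww ww ww — and concatenate.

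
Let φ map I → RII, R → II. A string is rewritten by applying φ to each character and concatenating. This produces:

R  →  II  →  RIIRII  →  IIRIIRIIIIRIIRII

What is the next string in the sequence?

Rewriting the 16 symbols of IIRIIRIIIIRIIRII one by one yields RII RII II RII RII II RII RII RII RII II RII RII II RII RII; concatenated:

RIIRIIIIRIIRIIIIRIIRIIRIIRIIIIRIIRIIIIRIIRII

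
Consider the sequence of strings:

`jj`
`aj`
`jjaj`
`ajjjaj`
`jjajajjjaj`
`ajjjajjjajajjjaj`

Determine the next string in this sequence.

jjajajjjajajjjajjjajajjjaj

This is a Fibonacci-style word recurrence s(k) = s(k−2)·s(k−1): e.g. jj·aj = jjaj.
So term 7 is jjajajjjaj·ajjjajjjajajjjaj.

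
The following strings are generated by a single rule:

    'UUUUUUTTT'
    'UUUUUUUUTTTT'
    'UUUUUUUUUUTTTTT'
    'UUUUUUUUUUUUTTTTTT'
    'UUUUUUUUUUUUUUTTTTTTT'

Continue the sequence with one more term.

Reading off run lengths: U runs 6, 8, 10, 12, 14; T runs 3, 4, 5, 6, 7 — each is linear in n, where the shown terms are n = 3, 4, 5, 6, 7.
For the next term, n = 8, so the run lengths are 16, 8.

UUUUUUUUUUUUUUUUTTTTTTTT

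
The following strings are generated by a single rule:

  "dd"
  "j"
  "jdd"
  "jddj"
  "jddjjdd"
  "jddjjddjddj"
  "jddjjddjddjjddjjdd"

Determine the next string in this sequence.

jddjjddjddjjddjjddjddjjddjddj

From term 3 onward, concatenate the last term with the second-to-last: j·dd = jdd, jdd·j = jddj, …
Continuing: jddjjddjddjjddjjdd · jddjjddjddj gives term 8.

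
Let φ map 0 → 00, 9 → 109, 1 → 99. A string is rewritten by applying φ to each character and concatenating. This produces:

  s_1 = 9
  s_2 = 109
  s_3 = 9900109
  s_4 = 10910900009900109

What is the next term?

990010999001090000000010910900009900109

Applying the rule to each of the 17 symbols of 10910900009900109 gives the pieces 99 00 109 99 00 109 00 00 00 00 109 109 00 00 99 00 109, which concatenate to the answer.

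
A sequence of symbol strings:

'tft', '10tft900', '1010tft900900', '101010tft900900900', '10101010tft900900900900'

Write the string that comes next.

Every step adds 10 to the front and 900 to the end of the previous string.
Applying this once more to 10101010tft900900900900:

1010101010tft900900900900900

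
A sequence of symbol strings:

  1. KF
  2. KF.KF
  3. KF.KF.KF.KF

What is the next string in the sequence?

Every step duplicates the string with '.' between the halves.
One more doubling of KF.KF.KF.KF gives the answer.

KF.KF.KF.KF.KF.KF.KF.KF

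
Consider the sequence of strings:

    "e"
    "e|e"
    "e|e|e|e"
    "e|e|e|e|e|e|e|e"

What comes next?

Each string is two copies of the previous one joined by '|'.
So the next term is two copies of e|e|e|e|e|e|e|e with '|' between the halves.

e|e|e|e|e|e|e|e|e|e|e|e|e|e|e|e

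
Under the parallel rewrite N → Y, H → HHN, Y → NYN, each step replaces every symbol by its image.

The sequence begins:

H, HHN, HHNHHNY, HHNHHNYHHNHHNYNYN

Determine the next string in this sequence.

Replace each of the 17 characters of HHNHHNYHHNHHNYNYN in place — HHN HHN Y HHN HHN Y NYN HHN HHN Y HHN HHN Y NYN Y NYN Y — and concatenate.

HHNHHNYHHNHHNYNYNHHNHHNYHHNHHNYNYNYNYNY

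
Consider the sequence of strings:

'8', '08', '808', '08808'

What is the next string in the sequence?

This is a Fibonacci-style word recurrence s(k) = s(k−2)·s(k−1): e.g. 8·08 = 808.
So term 5 is 808·08808.

80808808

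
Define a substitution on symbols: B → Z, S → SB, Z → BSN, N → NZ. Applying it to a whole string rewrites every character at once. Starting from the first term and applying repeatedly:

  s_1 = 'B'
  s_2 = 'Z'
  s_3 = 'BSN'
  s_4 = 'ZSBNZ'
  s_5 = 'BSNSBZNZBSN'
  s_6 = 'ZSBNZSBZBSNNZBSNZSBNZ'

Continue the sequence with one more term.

BSNSBZNZBSNSBZBSNZSBNZNZBSNZSBNZBSNSBZNZBSN

Replace each of the 21 characters of ZSBNZSBZBSNNZBSNZSBNZ in place — BSN SB Z NZ BSN SB Z BSN Z SB NZ NZ BSN Z SB NZ BSN SB Z NZ BSN — and concatenate.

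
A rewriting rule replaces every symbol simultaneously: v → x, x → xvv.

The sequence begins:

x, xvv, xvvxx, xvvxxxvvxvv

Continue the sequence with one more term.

Apply φ to xvvxxxvvxvv symbol by symbol: x→xvv, v→x, v→x, x→xvv, x→xvv, x→xvv, v→x, v→x, x→xvv, v→x, v→x; joined: xvv x x xvv xvv xvv x x xvv x x.

xvvxxxvvxvvxvvxxxvvxx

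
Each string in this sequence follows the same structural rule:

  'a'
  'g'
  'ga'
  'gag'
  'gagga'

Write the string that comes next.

Each term (from the third on) is the previous term followed by the one before it: term 3 = g·a = ga.
Continuing: gagga · gag gives term 6.

gaggagag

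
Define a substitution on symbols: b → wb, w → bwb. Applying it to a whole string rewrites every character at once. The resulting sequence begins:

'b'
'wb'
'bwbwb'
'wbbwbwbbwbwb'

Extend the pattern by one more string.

bwbwbwbbwbwbbwbwbwbbwbwbbwbwb

Expanding wbbwbwbbwbwb: w→bwb, b→wb, b→wb, w→bwb, b→wb, w→bwb, b→wb, b→wb, w→bwb, b→wb, w→bwb, b→wb. Concatenated: bwb wb wb bwb wb bwb wb wb bwb wb bwb wb.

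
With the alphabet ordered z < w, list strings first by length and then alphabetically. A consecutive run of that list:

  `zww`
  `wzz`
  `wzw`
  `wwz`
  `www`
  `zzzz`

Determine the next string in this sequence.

zzzw

The successor of zzzz increments the rightmost position that isn't already w and resets every position after it to z.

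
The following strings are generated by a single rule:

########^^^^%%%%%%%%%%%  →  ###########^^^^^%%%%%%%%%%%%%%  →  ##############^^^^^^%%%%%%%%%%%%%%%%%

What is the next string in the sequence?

#################^^^^^^^%%%%%%%%%%%%%%%%%%%%

Reading off run lengths: # runs 8, 11, 14; ^ runs 4, 5, 6; % runs 11, 14, 17 — each is linear in n, where the shown terms are n = 3, 4, 5.
Setting n = 6 gives 17, 7, 20 characters in each block.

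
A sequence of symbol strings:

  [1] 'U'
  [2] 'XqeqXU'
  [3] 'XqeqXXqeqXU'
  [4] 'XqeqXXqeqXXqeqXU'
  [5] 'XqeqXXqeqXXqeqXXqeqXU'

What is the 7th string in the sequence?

Each term is the previous one with XqeqX prepended.
From XqeqXXqeqXXqeqXXqeqXU, 2 further steps: XqeqXXqeqXXqeqXXqeqXU → XqeqXXqeqXXqeqXXqeqXXqeqXU → (answer).

XqeqXXqeqXXqeqXXqeqXXqeqXXqeqXU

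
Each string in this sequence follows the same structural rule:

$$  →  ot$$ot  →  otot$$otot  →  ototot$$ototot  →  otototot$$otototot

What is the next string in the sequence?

Each term wraps the previous one in ot on the left and ot on the right.
One more step from otototot$$otototot gives the answer.

ototototot$$ototototot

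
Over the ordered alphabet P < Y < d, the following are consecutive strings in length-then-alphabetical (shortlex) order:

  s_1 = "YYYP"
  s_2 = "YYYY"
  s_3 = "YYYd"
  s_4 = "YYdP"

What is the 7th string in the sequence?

YdPP

Continuing the enumeration 3 steps past YYdP: YYdP → YYdY → YYdd → (answer).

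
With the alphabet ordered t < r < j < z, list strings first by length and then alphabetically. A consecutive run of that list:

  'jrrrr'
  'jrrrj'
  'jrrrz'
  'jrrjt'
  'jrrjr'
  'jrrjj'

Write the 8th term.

jrrzt

Stepping forward 2 times from jrrjj: jrrjj → jrrjz, then the target.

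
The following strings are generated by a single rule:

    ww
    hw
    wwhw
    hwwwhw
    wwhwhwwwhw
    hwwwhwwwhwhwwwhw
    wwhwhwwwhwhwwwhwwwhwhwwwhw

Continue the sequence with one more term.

hwwwhwwwhwhwwwhwwwhwhwwwhwhwwwhwwwhwhwwwhw

Each term (from the third on) is the two preceding terms concatenated in order: term 3 = ww·hw = wwhw.
So term 8 is hwwwhwwwhwhwwwhw·wwhwhwwwhwhwwwhwwwhwhwwwhw.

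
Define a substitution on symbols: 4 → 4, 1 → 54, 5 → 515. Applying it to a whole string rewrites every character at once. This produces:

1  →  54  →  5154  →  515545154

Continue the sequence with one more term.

Expanding 515545154: 5→515, 1→54, 5→515, 5→515, 4→4, 5→515, 1→54, 5→515, 4→4. Concatenated: 515 54 515 515 4 515 54 515 4.

515545155154515545154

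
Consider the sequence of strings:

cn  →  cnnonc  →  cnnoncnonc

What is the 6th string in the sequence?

The strings grow by a fixed suffix nonc each time.
From cnnoncnonc, 3 further steps: cnnoncnonc → cnnoncnoncnonc → cnnoncnoncnoncnonc → (answer).

cnnoncnoncnoncnoncnonc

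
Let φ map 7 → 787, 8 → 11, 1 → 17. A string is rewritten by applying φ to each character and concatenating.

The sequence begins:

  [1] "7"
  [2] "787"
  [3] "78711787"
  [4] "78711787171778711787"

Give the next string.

78711787171778711787177871778778711787171778711787

Applying the rule to each of the 20 symbols of 78711787171778711787 gives the pieces 787 11 787 17 17 787 11 787 17 787 17 787 787 11 787 17 17 787 11 787, which concatenate to the answer.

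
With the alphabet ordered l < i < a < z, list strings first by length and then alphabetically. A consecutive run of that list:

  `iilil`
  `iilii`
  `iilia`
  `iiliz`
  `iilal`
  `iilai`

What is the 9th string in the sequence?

iilzl

Stepping forward 3 times from iilai: iilai → iilaa → iilaz, then the target.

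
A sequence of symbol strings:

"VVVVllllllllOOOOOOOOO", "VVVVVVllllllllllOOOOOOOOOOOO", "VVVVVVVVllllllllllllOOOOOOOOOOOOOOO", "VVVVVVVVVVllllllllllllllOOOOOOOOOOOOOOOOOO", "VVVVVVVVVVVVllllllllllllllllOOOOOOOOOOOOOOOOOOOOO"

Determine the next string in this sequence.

VVVVVVVVVVVVVVllllllllllllllllllOOOOOOOOOOOOOOOOOOOOOOOO

Term n consists of 2n-2 V's, followed by 2n+2 l's, followed by 3n O's, where the shown terms are n = 3, 4, 5, 6, 7.
For the next term, n = 8, so the run lengths are 14, 18, 24.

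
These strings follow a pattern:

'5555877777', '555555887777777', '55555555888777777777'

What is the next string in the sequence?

5555555555888877777777777

Term n consists of 2n 5's, followed by n-1 8's, followed by 2n+1 7's, where the shown terms are n = 2, 3, 4.
At n = 5 the blocks have lengths 10, 4, 11.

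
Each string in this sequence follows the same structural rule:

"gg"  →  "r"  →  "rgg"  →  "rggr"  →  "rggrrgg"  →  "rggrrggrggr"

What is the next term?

This is a Fibonacci-style word recurrence s(k) = s(k−1)·s(k−2): e.g. r·gg = rgg.
The next term joins rggrrggrggr and rggrrgg.

rggrrggrggrrggrrgg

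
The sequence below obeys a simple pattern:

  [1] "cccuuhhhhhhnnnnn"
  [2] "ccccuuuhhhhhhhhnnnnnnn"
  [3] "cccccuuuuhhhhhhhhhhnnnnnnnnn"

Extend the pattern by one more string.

ccccccuuuuuhhhhhhhhhhhhnnnnnnnnnnn

The n-th term is n+1 c's then n u's then 2n+2 h's then 2n+1 n's, where the shown terms are n = 2, 3, 4.
For the next term, n = 5, so the run lengths are 6, 5, 12, 11.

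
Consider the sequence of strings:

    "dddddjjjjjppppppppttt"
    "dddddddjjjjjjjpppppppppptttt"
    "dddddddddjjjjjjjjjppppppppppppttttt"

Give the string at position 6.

dddddddddddddddjjjjjjjjjjjjjjjpppppppppppppppppptttttttt

The n-th term is 2n-1 d's then 2n-1 j's then 2n+2 p's then n t's, where the shown terms are n = 3, 4, 5.
At n = 8 the blocks have lengths 15, 15, 18, 8.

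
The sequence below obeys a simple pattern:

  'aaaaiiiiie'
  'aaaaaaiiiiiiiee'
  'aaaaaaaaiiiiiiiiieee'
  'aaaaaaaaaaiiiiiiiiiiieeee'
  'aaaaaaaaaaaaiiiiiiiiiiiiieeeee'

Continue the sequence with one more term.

aaaaaaaaaaaaaaiiiiiiiiiiiiiiieeeeee

Reading off run lengths: a runs 4, 6, 8, 10, 12; i runs 5, 7, 9, 11, 13; e runs 1, 2, 3, 4, 5 — each is linear in n, where the shown terms are n = 3, 4, 5, 6, 7.
For the next term, n = 8, so the run lengths are 14, 15, 6.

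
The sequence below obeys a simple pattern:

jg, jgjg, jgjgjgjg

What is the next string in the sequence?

Each string is two copies of the previous one concatenated.
Doubling jgjgjgjg:

jgjgjgjgjgjgjgjg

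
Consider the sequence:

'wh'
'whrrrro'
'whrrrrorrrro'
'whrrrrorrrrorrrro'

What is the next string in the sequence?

Each term is the previous one with rrrro appended.
Applying this once more to whrrrrorrrrorrrro:

whrrrrorrrrorrrrorrrro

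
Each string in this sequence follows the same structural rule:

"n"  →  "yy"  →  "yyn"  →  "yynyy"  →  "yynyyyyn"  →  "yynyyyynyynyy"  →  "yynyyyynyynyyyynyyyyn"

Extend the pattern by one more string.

Each term (from the third on) is the previous term followed by the one before it: term 3 = yy·n = yyn.
Continuing: yynyyyynyynyyyynyyyyn · yynyyyynyynyy gives term 8.

yynyyyynyynyyyynyyyynyynyyyynyynyy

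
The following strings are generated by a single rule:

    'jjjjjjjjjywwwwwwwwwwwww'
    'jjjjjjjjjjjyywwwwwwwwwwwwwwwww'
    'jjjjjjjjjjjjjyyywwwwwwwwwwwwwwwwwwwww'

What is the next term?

jjjjjjjjjjjjjjjyyyywwwwwwwwwwwwwwwwwwwwwwwww

Term n consists of 2n+3 j's, followed by n-2 y's, followed by 4n+1 w's, where the shown terms are n = 3, 4, 5.
At n = 6 the blocks have lengths 15, 4, 25.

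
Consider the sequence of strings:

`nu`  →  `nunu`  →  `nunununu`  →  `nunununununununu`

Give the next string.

nunununununununununununununununu

Each string is two copies of the previous one concatenated.
One more doubling of nunununununununu gives the answer.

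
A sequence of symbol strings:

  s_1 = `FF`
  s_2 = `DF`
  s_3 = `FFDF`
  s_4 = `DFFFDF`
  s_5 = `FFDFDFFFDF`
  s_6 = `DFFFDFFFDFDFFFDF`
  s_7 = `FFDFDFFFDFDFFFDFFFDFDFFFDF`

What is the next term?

DFFFDFFFDFDFFFDFFFDFDFFFDFDFFFDFFFDFDFFFDF

This is a Fibonacci-style word recurrence s(k) = s(k−2)·s(k−1): e.g. FF·DF = FFDF.
So term 8 is DFFFDFFFDFDFFFDF·FFDFDFFFDFDFFFDFFFDFDFFFDF.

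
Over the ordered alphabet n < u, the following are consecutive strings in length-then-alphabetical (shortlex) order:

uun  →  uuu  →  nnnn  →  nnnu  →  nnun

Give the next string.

The successor of nnun increments the rightmost position that isn't already u and resets every position after it to n.

nnuu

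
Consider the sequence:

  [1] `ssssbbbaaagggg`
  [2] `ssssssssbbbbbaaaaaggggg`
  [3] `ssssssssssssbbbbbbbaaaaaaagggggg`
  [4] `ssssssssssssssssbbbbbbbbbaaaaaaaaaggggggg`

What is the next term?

ssssssssssssssssssssbbbbbbbbbbbaaaaaaaaaaagggggggg

Term n consists of 4n s's, followed by 2n+1 b's, followed by 2n+1 a's, followed by n+3 g's (n = 1, 2, …).
For the next term, n = 5, so the run lengths are 20, 11, 11, 8.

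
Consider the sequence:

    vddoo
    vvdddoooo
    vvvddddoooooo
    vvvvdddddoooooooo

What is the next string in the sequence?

The n-th term is n v's then n+1 d's then 2n o's (n = 1, 2, …).
For the next term, n = 5, so the run lengths are 5, 6, 10.

vvvvvddddddoooooooooo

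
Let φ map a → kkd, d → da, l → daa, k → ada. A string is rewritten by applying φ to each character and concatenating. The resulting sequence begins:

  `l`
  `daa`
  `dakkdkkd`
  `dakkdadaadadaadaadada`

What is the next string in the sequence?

Rewriting the 21 symbols of dakkdadaadadaadaadada one by one yields da kkd ada ada da kkd da kkd kkd da kkd da kkd kkd da kkd kkd da kkd da kkd; concatenated:

dakkdadaadadakkddakkdkkddakkddakkdkkddakkdkkddakkddakkd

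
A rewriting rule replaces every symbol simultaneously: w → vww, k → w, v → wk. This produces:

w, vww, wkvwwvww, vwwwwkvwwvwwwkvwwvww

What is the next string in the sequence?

Rewriting the 20 symbols of vwwwwkvwwvwwwkvwwvww one by one yields wk vww vww vww vww w wk vww vww wk vww vww vww w wk vww vww wk vww vww; concatenated:

wkvwwvwwvwwvwwwwkvwwvwwwkvwwvwwvwwwwkvwwvwwwkvwwvww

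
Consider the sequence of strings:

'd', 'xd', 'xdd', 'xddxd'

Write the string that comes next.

xddxdxdd

This is a Fibonacci-style word recurrence s(k) = s(k−1)·s(k−2): e.g. xd·d = xdd.
The next term joins xddxd and xdd.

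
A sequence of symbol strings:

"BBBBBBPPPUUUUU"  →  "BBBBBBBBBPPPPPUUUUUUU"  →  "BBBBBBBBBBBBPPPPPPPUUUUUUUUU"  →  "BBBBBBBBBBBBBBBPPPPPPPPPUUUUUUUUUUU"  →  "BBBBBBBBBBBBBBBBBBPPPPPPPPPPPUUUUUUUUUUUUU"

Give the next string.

BBBBBBBBBBBBBBBBBBBBBPPPPPPPPPPPPPUUUUUUUUUUUUUUU

Each string has the form B^{3n} P^{2n-1} U^{2n+1}, where the shown terms are n = 2, 3, 4, 5, 6.
For the next term, n = 7, so the run lengths are 21, 13, 15.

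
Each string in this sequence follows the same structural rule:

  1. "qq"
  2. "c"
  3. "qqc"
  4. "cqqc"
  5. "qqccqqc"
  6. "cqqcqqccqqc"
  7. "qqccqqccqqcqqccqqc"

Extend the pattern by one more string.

cqqcqqccqqcqqccqqccqqcqqccqqc

This is a Fibonacci-style word recurrence s(k) = s(k−2)·s(k−1): e.g. qq·c = qqc.
The next term joins cqqcqqccqqc and qqccqqccqqcqqccqqc.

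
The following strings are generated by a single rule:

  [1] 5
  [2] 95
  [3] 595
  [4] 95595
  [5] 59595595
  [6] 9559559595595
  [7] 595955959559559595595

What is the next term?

9559559595595595955959559559595595

This is a Fibonacci-style word recurrence s(k) = s(k−2)·s(k−1): e.g. 5·95 = 595.
Continuing: 9559559595595 · 595955959559559595595 gives term 8.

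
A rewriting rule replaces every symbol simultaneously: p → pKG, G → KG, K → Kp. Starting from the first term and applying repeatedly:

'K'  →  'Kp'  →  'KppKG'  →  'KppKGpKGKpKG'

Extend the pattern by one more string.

Apply φ to KppKGpKGKpKG symbol by symbol: K→Kp, p→pKG, p→pKG, K→Kp, G→KG, p→pKG, K→Kp, G→KG, K→Kp, p→pKG, K→Kp, G→KG; joined: Kp pKG pKG Kp KG pKG Kp KG Kp pKG Kp KG.

KppKGpKGKpKGpKGKpKGKppKGKpKG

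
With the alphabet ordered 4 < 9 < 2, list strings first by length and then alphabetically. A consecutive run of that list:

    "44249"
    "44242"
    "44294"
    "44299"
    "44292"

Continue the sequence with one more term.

44224

Find the rightmost character of 44292 below 2, bump it to the next letter, and reset everything to its right to 4.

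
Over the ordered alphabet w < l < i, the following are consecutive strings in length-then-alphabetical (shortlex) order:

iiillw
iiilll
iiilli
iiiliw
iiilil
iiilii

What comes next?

iiiiww

The successor of iiilii increments the rightmost position that isn't already i and resets every position after it to w.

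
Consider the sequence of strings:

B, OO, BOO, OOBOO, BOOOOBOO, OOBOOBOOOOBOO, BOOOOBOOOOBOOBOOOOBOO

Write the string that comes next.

Each term (from the third on) is the two preceding terms concatenated in order: term 3 = B·OO = BOO.
The next term joins OOBOOBOOOOBOO and BOOOOBOOOOBOOBOOOOBOO.

OOBOOBOOOOBOOBOOOOBOOOOBOOBOOOOBOO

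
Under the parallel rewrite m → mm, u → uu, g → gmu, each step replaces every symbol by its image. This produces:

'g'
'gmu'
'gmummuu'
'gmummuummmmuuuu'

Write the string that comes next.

gmummuummmmuuuummmmmmmmuuuuuuuu

φ(gmummuummmmuuuu) expands symbol-by-symbol to gmu mm uu mm mm uu uu mm mm mm mm uu uu uu uu; joining the 15 pieces gives the next term.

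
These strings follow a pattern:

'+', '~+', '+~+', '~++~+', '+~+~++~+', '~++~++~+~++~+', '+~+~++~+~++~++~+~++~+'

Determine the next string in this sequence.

Each term (from the third on) is the two preceding terms concatenated in order: term 3 = +·~+ = +~+.
Continuing: ~++~++~+~++~+ · +~+~++~+~++~++~+~++~+ gives term 8.

~++~++~+~++~++~+~++~+~++~++~+~++~+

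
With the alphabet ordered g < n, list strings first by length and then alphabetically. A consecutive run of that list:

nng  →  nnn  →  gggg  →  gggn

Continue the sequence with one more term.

Find the rightmost character of gggn below n, bump it to the next letter, and reset everything to its right to g.

ggng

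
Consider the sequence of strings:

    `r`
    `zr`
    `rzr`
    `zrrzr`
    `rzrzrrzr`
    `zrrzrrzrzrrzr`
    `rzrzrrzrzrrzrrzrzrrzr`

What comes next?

From term 3 onward, concatenate the second-to-last term with the last: r·zr = rzr, zr·rzr = zrrzr, …
So term 8 is zrrzrrzrzrrzr·rzrzrrzrzrrzrrzrzrrzr.

zrrzrrzrzrrzrrzrzrrzrzrrzrrzrzrrzr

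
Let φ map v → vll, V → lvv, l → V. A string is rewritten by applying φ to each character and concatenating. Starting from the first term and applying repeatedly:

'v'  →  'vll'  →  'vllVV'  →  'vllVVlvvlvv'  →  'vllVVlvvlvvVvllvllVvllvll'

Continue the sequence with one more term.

Applying the rule to each of the 25 symbols of vllVVlvvlvvVvllvllVvllvll gives the pieces vll V V lvv lvv V vll vll V vll vll lvv vll V V vll V V lvv vll V V vll V V, which concatenate to the answer.

vllVVlvvlvvVvllvllVvllvlllvvvllVVvllVVlvvvllVVvllVV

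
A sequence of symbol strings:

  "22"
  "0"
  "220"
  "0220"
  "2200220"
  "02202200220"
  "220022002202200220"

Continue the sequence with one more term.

02202200220220022002202200220

This is a Fibonacci-style word recurrence s(k) = s(k−2)·s(k−1): e.g. 22·0 = 220.
Continuing: 02202200220 · 220022002202200220 gives term 8.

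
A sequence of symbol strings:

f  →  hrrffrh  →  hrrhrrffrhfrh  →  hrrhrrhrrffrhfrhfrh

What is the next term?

hrrhrrhrrhrrffrhfrhfrhfrh

Every step adds hrr to the front and frh to the end of the previous string.
One more step from hrrhrrhrrffrhfrhfrh gives the answer.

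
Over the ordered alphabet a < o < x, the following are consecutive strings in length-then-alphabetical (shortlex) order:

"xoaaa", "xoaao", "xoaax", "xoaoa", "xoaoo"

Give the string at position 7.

xoaxa

Continuing the enumeration 2 steps past xoaoo: xoaoo → xoaox → (answer).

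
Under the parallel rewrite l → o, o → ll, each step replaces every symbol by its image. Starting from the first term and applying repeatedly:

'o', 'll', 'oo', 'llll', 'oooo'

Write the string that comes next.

llllllll

Expanding oooo: o→ll, o→ll, o→ll, o→ll. Concatenated: ll ll ll ll.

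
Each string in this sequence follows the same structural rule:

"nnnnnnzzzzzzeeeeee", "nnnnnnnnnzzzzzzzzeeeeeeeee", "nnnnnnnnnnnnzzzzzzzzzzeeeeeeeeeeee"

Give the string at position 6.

Term n consists of 3n n's, followed by 2n+2 z's, followed by 3n e's, where the shown terms are n = 2, 3, 4.
Setting n = 7 gives 21, 16, 21 characters in each block.

nnnnnnnnnnnnnnnnnnnnnzzzzzzzzzzzzzzzzeeeeeeeeeeeeeeeeeeeee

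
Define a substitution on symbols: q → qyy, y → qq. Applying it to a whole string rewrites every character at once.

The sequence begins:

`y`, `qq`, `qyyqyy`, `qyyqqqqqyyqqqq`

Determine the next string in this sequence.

Rewriting the 14 symbols of qyyqqqqqyyqqqq one by one yields qyy qq qq qyy qyy qyy qyy qyy qq qq qyy qyy qyy qyy; concatenated:

qyyqqqqqyyqyyqyyqyyqyyqqqqqyyqyyqyyqyy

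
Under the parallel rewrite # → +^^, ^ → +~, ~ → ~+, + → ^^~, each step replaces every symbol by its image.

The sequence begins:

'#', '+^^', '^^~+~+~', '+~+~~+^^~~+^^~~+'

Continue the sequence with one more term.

Applying the rule to each of the 16 symbols of +~+~~+^^~~+^^~~+ gives the pieces ^^~ ~+ ^^~ ~+ ~+ ^^~ +~ +~ ~+ ~+ ^^~ +~ +~ ~+ ~+ ^^~, which concatenate to the answer.

^^~~+^^~~+~+^^~+~+~~+~+^^~+~+~~+~+^^~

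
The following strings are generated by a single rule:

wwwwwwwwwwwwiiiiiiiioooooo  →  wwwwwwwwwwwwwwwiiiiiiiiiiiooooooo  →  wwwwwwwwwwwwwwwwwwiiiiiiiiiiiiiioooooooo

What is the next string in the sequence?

The n-th term is 3n+3 w's then 3n-1 i's then n+3 o's, where the shown terms are n = 3, 4, 5.
At n = 6 the blocks have lengths 21, 17, 9.

wwwwwwwwwwwwwwwwwwwwwiiiiiiiiiiiiiiiiiooooooooo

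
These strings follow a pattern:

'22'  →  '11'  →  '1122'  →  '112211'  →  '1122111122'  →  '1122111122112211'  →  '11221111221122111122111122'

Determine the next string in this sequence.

112211112211221111221111221122111122112211

This is a Fibonacci-style word recurrence s(k) = s(k−1)·s(k−2): e.g. 11·22 = 1122.
The next term joins 11221111221122111122111122 and 1122111122112211.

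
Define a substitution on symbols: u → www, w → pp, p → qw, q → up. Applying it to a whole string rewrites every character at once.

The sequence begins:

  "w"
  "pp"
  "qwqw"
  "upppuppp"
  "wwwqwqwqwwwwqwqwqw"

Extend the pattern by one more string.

ppppppupppupppupppppppppupppupppuppp

φ(wwwqwqwqwwwwqwqwqw) expands symbol-by-symbol to pp pp pp up pp up pp up pp pp pp pp up pp up pp up pp; joining the 18 pieces gives the next term.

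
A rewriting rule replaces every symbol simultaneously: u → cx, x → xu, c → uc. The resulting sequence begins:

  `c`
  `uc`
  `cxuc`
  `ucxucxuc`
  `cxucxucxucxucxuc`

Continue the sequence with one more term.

φ(cxucxucxucxucxuc) expands symbol-by-symbol to uc xu cx uc xu cx uc xu cx uc xu cx uc xu cx uc; joining the 16 pieces gives the next term.

ucxucxucxucxucxucxucxucxucxucxuc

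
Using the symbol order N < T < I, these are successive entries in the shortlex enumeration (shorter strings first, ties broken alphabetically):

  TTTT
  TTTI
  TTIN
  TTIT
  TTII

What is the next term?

The successor of TTII increments the rightmost position that isn't already I and resets every position after it to N.

TINN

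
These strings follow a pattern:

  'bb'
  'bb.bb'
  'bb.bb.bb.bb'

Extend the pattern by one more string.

Every step duplicates the string with '.' between the halves.
Doubling bb.bb.bb.bb with '.' between the halves:

bb.bb.bb.bb.bb.bb.bb.bb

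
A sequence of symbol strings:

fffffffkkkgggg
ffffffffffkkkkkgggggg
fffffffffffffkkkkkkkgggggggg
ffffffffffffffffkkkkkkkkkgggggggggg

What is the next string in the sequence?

fffffffffffffffffffkkkkkkkkkkkgggggggggggg

Reading off run lengths: f runs 7, 10, 13, 16; k runs 3, 5, 7, 9; g runs 4, 6, 8, 10 — each is linear in n, where the shown terms are n = 2, 3, 4, 5.
Setting n = 6 gives 19, 11, 12 characters in each block.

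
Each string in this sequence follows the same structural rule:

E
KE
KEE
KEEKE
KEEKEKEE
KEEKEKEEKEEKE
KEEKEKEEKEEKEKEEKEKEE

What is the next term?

KEEKEKEEKEEKEKEEKEKEEKEEKEKEEKEEKE

From term 3 onward, concatenate the last term with the second-to-last: KE·E = KEE, KEE·KE = KEEKE, …
Continuing: KEEKEKEEKEEKEKEEKEKEE · KEEKEKEEKEEKE gives term 8.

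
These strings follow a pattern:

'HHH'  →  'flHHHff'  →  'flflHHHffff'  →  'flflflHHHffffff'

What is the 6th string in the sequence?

flflflflflHHHffffffffff

s(k+1) = fl·s(k)·ff, so each term gains fl as a prefix and ff as a suffix.
From flflflHHHffffff, 2 further steps: flflflHHHffffff → flflflflHHHffffffff → (answer).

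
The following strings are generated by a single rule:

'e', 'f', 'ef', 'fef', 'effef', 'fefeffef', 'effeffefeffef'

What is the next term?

This is a Fibonacci-style word recurrence s(k) = s(k−2)·s(k−1): e.g. e·f = ef.
The next term joins fefeffef and effeffefeffef.

fefeffefeffeffefeffef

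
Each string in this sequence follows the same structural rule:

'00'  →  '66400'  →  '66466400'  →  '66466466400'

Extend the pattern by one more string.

The strings grow by a fixed prefix 664 each time.
One more step from 66466466400 gives the answer.

66466466466400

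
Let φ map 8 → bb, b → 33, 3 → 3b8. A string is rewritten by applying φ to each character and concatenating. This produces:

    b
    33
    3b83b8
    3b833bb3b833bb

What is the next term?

3b833bb3b83b833333b833bb3b83b83333

φ(3b833bb3b833bb) expands symbol-by-symbol to 3b8 33 bb 3b8 3b8 33 33 3b8 33 bb 3b8 3b8 33 33; joining the 14 pieces gives the next term.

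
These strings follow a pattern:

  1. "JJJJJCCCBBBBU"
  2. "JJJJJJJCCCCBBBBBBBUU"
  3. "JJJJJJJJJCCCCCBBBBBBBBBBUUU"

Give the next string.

JJJJJJJJJJJCCCCCCBBBBBBBBBBBBBUUUU

Term n consists of 2n+3 J's, followed by n+2 C's, followed by 3n+1 B's, followed by n U's (n = 1, 2, …).
For the next term, n = 4, so the run lengths are 11, 6, 13, 4.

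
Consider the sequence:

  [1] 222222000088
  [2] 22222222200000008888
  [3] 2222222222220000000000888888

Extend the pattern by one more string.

Each string has the form 2^{3n} 0^{3n-2} 8^{2n-2}, where the shown terms are n = 2, 3, 4.
Setting n = 5 gives 15, 13, 8 characters in each block.

222222222222222000000000000088888888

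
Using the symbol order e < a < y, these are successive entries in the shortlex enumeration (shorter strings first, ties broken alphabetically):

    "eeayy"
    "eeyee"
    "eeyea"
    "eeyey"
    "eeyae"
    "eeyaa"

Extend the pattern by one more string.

eeyay

Find the rightmost character of eeyaa below y, bump it to the next letter, and reset everything to its right to e.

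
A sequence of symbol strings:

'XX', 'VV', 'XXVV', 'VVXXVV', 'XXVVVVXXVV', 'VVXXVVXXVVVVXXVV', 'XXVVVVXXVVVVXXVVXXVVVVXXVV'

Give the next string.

Each term (from the third on) is the two preceding terms concatenated in order: term 3 = XX·VV = XXVV.
So term 8 is VVXXVVXXVVVVXXVV·XXVVVVXXVVVVXXVVXXVVVVXXVV.

VVXXVVXXVVVVXXVVXXVVVVXXVVVVXXVVXXVVVVXXVV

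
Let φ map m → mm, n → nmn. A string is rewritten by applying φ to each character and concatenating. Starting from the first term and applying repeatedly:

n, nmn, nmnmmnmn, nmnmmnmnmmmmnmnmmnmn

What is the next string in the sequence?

Replace each of the 20 characters of nmnmmnmnmmmmnmnmmnmn in place — nmn mm nmn mm mm nmn mm nmn mm mm mm mm nmn mm nmn mm mm nmn mm nmn — and concatenate.

nmnmmnmnmmmmnmnmmnmnmmmmmmmmnmnmmnmnmmmmnmnmmnmn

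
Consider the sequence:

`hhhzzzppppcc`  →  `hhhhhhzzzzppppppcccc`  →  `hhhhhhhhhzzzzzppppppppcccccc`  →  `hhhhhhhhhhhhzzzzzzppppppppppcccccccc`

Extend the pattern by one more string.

hhhhhhhhhhhhhhhzzzzzzzppppppppppppcccccccccc

The n-th term is 3n h's then n+2 z's then 2n+2 p's then 2n c's (n = 1, 2, …).
For the next term, n = 5, so the run lengths are 15, 7, 12, 10.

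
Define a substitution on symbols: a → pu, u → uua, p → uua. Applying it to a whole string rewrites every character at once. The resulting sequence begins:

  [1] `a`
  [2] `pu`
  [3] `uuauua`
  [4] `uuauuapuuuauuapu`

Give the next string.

φ(uuauuapuuuauuapu) expands symbol-by-symbol to uua uua pu uua uua pu uua uua uua uua pu uua uua pu uua uua; joining the 16 pieces gives the next term.

uuauuapuuuauuapuuuauuauuauuapuuuauuapuuuauua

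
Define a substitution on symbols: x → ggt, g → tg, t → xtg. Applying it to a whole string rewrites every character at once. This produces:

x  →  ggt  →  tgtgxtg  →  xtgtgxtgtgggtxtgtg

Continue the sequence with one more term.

Applying the rule to each of the 18 symbols of xtgtgxtgtgggtxtgtg gives the pieces ggt xtg tg xtg tg ggt xtg tg xtg tg tg tg xtg ggt xtg tg xtg tg, which concatenate to the answer.

ggtxtgtgxtgtgggtxtgtgxtgtgtgtgxtgggtxtgtgxtgtg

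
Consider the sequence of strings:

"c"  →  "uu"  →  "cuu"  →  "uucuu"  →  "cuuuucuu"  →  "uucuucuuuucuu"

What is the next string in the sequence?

From term 3 onward, concatenate the second-to-last term with the last: c·uu = cuu, uu·cuu = uucuu, …
The next term joins cuuuucuu and uucuucuuuucuu.

cuuuucuuuucuucuuuucuu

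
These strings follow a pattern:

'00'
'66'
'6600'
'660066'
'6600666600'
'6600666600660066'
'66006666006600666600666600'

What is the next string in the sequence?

660066660066006666006666006600666600660066

This is a Fibonacci-style word recurrence s(k) = s(k−1)·s(k−2): e.g. 66·00 = 6600.
Continuing: 66006666006600666600666600 · 6600666600660066 gives term 8.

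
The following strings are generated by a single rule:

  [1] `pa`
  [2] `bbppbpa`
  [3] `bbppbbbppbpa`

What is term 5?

The strings grow by a fixed prefix bbppb each time.
From bbppbbbppbpa, 2 further steps: bbppbbbppbpa → bbppbbbppbbbppbpa → (answer).

bbppbbbppbbbppbbbppbpa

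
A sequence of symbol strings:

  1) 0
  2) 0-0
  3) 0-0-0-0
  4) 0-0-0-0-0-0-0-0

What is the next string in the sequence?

0-0-0-0-0-0-0-0-0-0-0-0-0-0-0-0

s(k+1) = s(k)·-·s(k) — each term doubles the last with '-' between the halves.
One more doubling of 0-0-0-0-0-0-0-0 gives the answer.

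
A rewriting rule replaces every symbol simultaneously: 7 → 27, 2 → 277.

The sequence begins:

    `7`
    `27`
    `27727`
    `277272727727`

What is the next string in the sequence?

27727272772727727277272727727

Expanding 277272727727: 2→277, 7→27, 7→27, 2→277, 7→27, 2→277, 7→27, 2→277, 7→27, 7→27, 2→277, 7→27. Concatenated: 277 27 27 277 27 277 27 277 27 27 277 27.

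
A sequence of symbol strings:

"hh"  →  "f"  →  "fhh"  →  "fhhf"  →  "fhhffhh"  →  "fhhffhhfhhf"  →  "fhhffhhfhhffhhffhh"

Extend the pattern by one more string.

fhhffhhfhhffhhffhhfhhffhhfhhf

Each term (from the third on) is the previous term followed by the one before it: term 3 = f·hh = fhh.
The next term joins fhhffhhfhhffhhffhh and fhhffhhfhhf.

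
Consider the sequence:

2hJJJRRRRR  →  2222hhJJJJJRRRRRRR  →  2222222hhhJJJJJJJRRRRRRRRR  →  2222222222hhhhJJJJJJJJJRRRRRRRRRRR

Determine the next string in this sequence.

2222222222222hhhhhJJJJJJJJJJJRRRRRRRRRRRRR

Term n consists of 3n-2 2's, followed by n h's, followed by 2n+1 J's, followed by 2n+3 R's (n = 1, 2, …).
Setting n = 5 gives 13, 5, 11, 13 characters in each block.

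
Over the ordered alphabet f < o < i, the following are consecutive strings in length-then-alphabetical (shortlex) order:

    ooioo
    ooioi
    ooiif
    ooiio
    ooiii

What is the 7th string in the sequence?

oiffo

Stepping forward 2 times from ooiii: ooiii → oifff, then the target.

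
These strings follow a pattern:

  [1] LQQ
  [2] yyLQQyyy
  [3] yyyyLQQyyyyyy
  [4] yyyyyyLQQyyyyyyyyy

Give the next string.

yyyyyyyyLQQyyyyyyyyyyyy

s(k+1) = yy·s(k)·yyy, so each term gains yy as a prefix and yyy as a suffix.
One more step from yyyyyyLQQyyyyyyyyy gives the answer.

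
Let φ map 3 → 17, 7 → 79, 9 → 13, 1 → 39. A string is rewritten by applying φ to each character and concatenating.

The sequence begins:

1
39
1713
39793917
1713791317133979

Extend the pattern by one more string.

Rewriting the 16 symbols of 1713791317133979 one by one yields 39 79 39 17 79 13 39 17 39 79 39 17 17 13 79 13; concatenated:

39793917791339173979391717137913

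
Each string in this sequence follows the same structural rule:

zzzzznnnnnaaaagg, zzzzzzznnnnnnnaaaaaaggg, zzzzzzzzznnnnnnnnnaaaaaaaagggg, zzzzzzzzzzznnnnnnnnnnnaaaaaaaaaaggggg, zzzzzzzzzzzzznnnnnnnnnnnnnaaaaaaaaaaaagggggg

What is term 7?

Each string has the form z^{2n+1} n^{2n+1} a^{2n} g^{n}, where the shown terms are n = 2, 3, 4, 5, 6.
Setting n = 8 gives 17, 17, 16, 8 characters in each block.

zzzzzzzzzzzzzzzzznnnnnnnnnnnnnnnnnaaaaaaaaaaaaaaaagggggggg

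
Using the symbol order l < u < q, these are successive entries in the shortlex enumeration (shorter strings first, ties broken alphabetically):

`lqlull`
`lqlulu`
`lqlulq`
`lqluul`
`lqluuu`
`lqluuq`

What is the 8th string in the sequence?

Advancing 2 positions from lqluuq through lqluuq → lqluql reaches term 8.

lqluqu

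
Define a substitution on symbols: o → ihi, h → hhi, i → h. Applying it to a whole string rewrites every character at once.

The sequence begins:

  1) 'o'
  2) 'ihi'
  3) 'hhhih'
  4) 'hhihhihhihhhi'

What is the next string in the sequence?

hhihhihhhihhihhhihhihhhihhihhih

Replace each of the 13 characters of hhihhihhihhhi in place — hhi hhi h hhi hhi h hhi hhi h hhi hhi hhi h — and concatenate.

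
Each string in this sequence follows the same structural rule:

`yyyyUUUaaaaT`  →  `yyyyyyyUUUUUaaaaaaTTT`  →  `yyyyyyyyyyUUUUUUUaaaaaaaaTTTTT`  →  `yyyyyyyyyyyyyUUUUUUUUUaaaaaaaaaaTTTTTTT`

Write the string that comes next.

Term n consists of 3n+1 y's, followed by 2n+1 U's, followed by 2n+2 a's, followed by 2n-1 T's (n = 1, 2, …).
For the next term, n = 5, so the run lengths are 16, 11, 12, 9.

yyyyyyyyyyyyyyyyUUUUUUUUUUUaaaaaaaaaaaaTTTTTTTTT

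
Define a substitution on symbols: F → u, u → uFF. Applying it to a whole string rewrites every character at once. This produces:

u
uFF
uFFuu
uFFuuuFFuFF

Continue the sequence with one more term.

Expanding uFFuuuFFuFF: u→uFF, F→u, F→u, u→uFF, u→uFF, u→uFF, F→u, F→u, u→uFF, F→u, F→u. Concatenated: uFF u u uFF uFF uFF u u uFF u u.

uFFuuuFFuFFuFFuuuFFuu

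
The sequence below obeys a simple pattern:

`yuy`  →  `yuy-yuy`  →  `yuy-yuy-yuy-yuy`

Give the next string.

s(k+1) = s(k)·-·s(k) — each term doubles the last with '-' between the halves.
One more doubling of yuy-yuy-yuy-yuy gives the answer.

yuy-yuy-yuy-yuy-yuy-yuy-yuy-yuy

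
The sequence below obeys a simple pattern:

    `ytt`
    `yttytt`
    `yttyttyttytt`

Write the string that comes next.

Every step duplicates the string.
So the next term is two copies of yttyttyttytt.

yttyttyttyttyttyttyttytt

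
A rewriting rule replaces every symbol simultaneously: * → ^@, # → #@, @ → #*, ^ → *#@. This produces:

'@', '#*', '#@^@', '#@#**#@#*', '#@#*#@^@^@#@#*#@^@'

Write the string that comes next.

#@#*#@^@#@#**#@#**#@#*#@#*#@^@#@#**#@#*

Replace each of the 18 characters of #@#*#@^@^@#@#*#@^@ in place — #@ #* #@ ^@ #@ #* *#@ #* *#@ #* #@ #* #@ ^@ #@ #* *#@ #* — and concatenate.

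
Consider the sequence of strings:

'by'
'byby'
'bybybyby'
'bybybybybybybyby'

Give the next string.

Every step duplicates the string.
Doubling bybybybybybybyby:

bybybybybybybybybybybybybybybyby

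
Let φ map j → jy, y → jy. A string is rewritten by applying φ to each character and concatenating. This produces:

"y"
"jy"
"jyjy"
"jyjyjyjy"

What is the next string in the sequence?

jyjyjyjyjyjyjyjy

Rewriting each symbol of jyjyjyjy: j→jy, y→jy, j→jy, y→jy, j→jy, y→jy, j→jy, y→jy, which concatenates to jy jy jy jy jy jy jy jy.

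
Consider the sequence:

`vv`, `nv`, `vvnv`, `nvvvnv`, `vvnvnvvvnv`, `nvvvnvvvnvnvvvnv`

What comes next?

From term 3 onward, concatenate the second-to-last term with the last: vv·nv = vvnv, nv·vvnv = nvvvnv, …
So term 7 is vvnvnvvvnv·nvvvnvvvnvnvvvnv.

vvnvnvvvnvnvvvnvvvnvnvvvnv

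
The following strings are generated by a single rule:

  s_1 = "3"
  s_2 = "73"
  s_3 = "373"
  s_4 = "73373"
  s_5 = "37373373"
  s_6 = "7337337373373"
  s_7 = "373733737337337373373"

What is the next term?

7337337373373373733737337337373373

This is a Fibonacci-style word recurrence s(k) = s(k−2)·s(k−1): e.g. 3·73 = 373.
Continuing: 7337337373373 · 373733737337337373373 gives term 8.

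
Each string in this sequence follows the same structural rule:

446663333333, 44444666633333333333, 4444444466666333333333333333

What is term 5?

Term n consists of 3n-1 4's, followed by n+2 6's, followed by 4n+3 3's (n = 1, 2, …).
At n = 5 the blocks have lengths 14, 7, 23.

44444444444444666666633333333333333333333333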